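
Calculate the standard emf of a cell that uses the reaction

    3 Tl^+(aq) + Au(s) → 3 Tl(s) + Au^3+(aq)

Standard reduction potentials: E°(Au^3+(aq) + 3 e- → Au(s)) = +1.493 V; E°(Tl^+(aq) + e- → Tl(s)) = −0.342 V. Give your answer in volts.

−1.835 V

In the reaction as written, Tl^+(aq) is reduced (cathode) and Au^3+(aq) is produced by oxidation at the anode.
E°cell = E°(cathode) − E°(anode) = −0.342 − (+1.493) = −1.835 V.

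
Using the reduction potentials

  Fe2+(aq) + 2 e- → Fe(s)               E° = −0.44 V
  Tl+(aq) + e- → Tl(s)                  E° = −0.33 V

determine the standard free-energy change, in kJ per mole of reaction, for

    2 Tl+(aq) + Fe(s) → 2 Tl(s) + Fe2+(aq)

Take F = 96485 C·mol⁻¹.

In the reaction as written Tl+(aq) is reduced, so the Tl⁺/Tl couple is the cathode and Fe²⁺/Fe is the anode.
E°cell = −0.33 − (−0.44) = +0.11 V; balancing electrons gives n = 2.
ΔG° = −nFE°cell = −(2)(96485)(+0.11) J/mol = −21.2 kJ/mol.

−21.2 kJ/mol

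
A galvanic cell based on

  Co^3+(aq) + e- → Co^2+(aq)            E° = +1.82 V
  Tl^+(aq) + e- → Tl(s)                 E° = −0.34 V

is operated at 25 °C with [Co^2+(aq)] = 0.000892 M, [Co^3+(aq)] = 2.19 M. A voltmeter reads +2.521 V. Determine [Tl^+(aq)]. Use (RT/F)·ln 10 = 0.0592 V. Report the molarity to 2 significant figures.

0.0020 M

Co³⁺/Co²⁺ is the cathode (higher E°); E°cell = +1.82 − (−0.34) = +2.16 V with n = 1.
Rearranging E = E° − (0.0592/n)·log Q gives log Q = 1(+2.16 − (+2.521))/0.0592 = −6.098.
For Co^3+(aq) + Tl(s) → Co^2+(aq) + Tl^+(aq), the reaction quotient is Q = ([Co^2+(aq)]·[Tl^+(aq)]) / [Co^3+(aq)].
Solving for the unknown gives log [Tl^+(aq)] = −2.708, so [Tl^+(aq)] ≈ 0.0020 M.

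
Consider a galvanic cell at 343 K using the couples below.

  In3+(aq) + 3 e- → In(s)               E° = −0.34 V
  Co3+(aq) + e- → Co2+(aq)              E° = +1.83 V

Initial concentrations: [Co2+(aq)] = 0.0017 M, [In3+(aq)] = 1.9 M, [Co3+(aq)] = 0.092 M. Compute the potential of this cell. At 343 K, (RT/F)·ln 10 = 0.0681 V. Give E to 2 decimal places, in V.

Co³⁺/Co²⁺ is reduced (cathode, E° = +1.83 V) and In³⁺/In is oxidized (anode).
E°cell = +1.83 − (−0.34) = +2.17 V, with n = 3 electrons transferred.
Balancing gives 3 Co3+(aq) + In(s) → 3 Co2+(aq) + In3+(aq); hence Q = ([Co2+(aq)]^3·[In3+(aq)]) / [Co3+(aq)]^3 = 1.2×10^−5 (log Q = −4.921).
Applying E = E° − (RT ln10/nF)·log Q gives +2.17 − (0.0681/3)(−4.921) = +2.28 V.

+2.28 V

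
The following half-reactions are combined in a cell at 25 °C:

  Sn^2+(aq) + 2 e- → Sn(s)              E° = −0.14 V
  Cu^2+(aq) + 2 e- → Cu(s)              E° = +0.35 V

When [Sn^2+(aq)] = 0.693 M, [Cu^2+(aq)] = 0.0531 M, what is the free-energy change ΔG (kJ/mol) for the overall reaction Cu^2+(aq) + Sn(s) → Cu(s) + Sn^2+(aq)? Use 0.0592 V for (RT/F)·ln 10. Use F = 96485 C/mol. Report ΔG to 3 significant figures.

E°cell = +0.35 − (−0.14) = +0.49 V; the balanced reaction transfers n = 2 electrons.
Q = [Sn^2+(aq)] / [Cu^2+(aq)] = 13.1, so log Q = 1.116 and E = +0.49 − (0.0592/2)(1.116) = +0.4570 V.
Then ΔG = −nFE = −2 × 96485 × +0.4570 J/mol = −88.2 kJ/mol.

−88.2 kJ/mol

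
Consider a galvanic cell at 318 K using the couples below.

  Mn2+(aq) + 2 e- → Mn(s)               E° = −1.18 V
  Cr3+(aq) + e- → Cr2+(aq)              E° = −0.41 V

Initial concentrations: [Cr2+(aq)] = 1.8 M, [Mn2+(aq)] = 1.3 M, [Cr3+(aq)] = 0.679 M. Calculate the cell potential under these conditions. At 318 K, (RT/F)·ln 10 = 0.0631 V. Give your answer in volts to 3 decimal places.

+0.740 V

Cr³⁺/Cr²⁺ is reduced (cathode, E° = −0.41 V) and Mn²⁺/Mn is oxidized (anode).
The standard potential is −0.41 − (−1.18) = +0.77 V and the balanced reaction transfers n = 2 electrons.
The balanced reaction is 2 Cr3+(aq) + Mn(s) → 2 Cr2+(aq) + Mn2+(aq), so Q = ([Cr2+(aq)]^2·[Mn2+(aq)]) / [Cr3+(aq)]^2 = 9.14 and log Q = 0.961.
By the Nernst equation, E = +0.77 − (0.0631/2)·(0.961) = +0.740 V.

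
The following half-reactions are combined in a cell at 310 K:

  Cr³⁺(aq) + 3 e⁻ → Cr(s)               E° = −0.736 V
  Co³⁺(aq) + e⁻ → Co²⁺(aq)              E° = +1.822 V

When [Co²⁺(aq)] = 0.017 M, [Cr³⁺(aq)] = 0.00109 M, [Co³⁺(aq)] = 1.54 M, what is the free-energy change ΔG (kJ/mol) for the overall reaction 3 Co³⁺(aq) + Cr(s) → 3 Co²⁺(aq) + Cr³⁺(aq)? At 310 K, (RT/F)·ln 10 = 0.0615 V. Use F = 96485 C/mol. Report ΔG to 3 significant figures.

E°cell = +1.822 − (−0.736) = +2.558 V; the balanced reaction transfers n = 3 electrons.
The reaction quotient is ([Co²⁺(aq)]^3·[Cr³⁺(aq)]) / [Co³⁺(aq)]^3 = 1.47×10^−9; by Nernst, E = +2.558 − (0.0615/3)(−8.834) = +2.7391 V.
Finally ΔG = −nFE = −(3)(96485 C/mol)(+2.7391 V) = −793 kJ/mol.

−793 kJ/mol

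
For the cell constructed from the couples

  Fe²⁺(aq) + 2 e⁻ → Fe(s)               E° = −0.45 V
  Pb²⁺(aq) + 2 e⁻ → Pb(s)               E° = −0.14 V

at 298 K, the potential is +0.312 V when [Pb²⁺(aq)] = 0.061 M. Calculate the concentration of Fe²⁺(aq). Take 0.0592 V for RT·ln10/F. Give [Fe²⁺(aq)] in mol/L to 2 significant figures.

With Pb²⁺/Pb at the cathode and Fe²⁺/Fe at the anode, E°cell = −0.14 − (−0.45) = +0.31 V (n = 2).
From the Nernst equation, log Q = n(E° − E)/0.0592 = 2·(+0.31 − (+0.312))/0.0592 = −0.068.
Balancing electrons gives Pb²⁺(aq) + Fe(s) → Pb(s) + Fe²⁺(aq); thus Q = [Fe²⁺(aq)] / [Pb²⁺(aq)].
Substituting the known concentrations and solving, log [Fe²⁺(aq)] = −1.283 and [Fe²⁺(aq)] = 0.052 M.

0.052 M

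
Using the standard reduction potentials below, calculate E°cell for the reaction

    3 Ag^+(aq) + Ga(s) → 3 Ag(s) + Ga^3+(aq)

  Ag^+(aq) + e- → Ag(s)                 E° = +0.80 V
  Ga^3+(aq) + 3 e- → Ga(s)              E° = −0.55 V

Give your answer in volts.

+1.35 V

In the reaction as written, Ag^+(aq) is reduced (cathode) and Ga^3+(aq) is produced by oxidation at the anode.
E°cell = E°(cathode) − E°(anode) = +0.80 − (−0.55) = +1.35 V.
The positive value indicates the reaction is spontaneous as written.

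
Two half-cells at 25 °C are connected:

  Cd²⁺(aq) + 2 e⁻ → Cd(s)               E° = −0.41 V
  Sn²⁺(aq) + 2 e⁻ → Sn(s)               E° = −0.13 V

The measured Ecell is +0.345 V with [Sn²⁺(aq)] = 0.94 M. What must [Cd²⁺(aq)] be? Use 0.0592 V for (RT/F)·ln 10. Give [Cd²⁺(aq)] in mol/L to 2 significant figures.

The Sn²⁺/Sn couple has the larger reduction potential, so it is the cathode: E°cell = −0.13 − (−0.41) = +0.28 V and n = 2.
Rearranging E = E° − (0.0592/n)·log Q gives log Q = 2(+0.28 − (+0.345))/0.0592 = −2.196.
The balanced reaction is Sn²⁺(aq) + Cd(s) → Sn(s) + Cd²⁺(aq), so Q = [Cd²⁺(aq)] / [Sn²⁺(aq)].
Solving for the unknown gives log [Cd²⁺(aq)] = −2.223, so [Cd²⁺(aq)] ≈ 0.0060 M.

0.0060 M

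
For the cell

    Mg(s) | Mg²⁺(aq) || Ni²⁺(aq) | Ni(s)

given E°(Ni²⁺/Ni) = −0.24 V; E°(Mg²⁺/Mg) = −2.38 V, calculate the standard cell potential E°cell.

By convention the left-hand electrode in cell notation is the anode (oxidation) and the right-hand electrode is the cathode (reduction).
E°cell = E°(right) − E°(left) = −0.24 − (−2.38) = +2.14 V.

+2.14 V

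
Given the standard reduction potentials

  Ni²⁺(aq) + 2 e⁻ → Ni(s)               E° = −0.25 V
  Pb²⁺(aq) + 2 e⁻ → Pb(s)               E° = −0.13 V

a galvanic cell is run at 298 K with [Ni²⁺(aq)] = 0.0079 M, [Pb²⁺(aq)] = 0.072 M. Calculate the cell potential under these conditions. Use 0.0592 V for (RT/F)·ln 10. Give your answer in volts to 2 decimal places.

+0.15 V

The Pb²⁺/Pb couple has the more positive E°, so it is the cathode; Ni²⁺/Ni is the anode.
E°cell = E°cat − E°an = −0.13 − (−0.25) = +0.12 V; n = 2.
For the overall reaction Pb²⁺(aq) + Ni(s) → Pb(s) + Ni²⁺(aq), Q = [Ni²⁺(aq)] / [Pb²⁺(aq)] = 0.11, giving log Q = −0.960.
By the Nernst equation, E = +0.12 − (0.0592/2)·(−0.960) = +0.15 V.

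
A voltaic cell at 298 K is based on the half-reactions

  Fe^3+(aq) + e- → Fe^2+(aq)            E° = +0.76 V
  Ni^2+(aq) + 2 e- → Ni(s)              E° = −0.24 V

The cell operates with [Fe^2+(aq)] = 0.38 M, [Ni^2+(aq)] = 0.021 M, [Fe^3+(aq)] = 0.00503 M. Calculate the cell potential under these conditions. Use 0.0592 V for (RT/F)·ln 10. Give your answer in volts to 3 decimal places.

Fe³⁺/Fe²⁺ is reduced (cathode, E° = +0.76 V) and Ni²⁺/Ni is oxidized (anode).
E°cell = +0.76 − (−0.24) = +1.00 V, with n = 2 electrons transferred.
The balanced reaction is 2 Fe^3+(aq) + Ni(s) → 2 Fe^2+(aq) + Ni^2+(aq), so Q = ([Fe^2+(aq)]^2·[Ni^2+(aq)]) / [Fe^3+(aq)]^2 = 120 and log Q = 2.079.
By the Nernst equation, E = +1.00 − (0.0592/2)·(2.079) = +0.938 V.

+0.938 V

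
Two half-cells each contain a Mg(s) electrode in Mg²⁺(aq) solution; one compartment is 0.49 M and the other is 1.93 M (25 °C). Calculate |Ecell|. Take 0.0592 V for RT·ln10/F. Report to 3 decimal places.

0.018 V

For a concentration cell E°cell = 0, since both electrodes use the same couple.
The compartment with the higher Mg²⁺(aq) concentration (1.93 M) acts as the cathode; ions are reduced there and produced at the dilute (0.49 M) anode.
With n = 2, Ecell = −(0.0592/2)·log([dilute]/[conc]) = −(0.0592/2)·log(0.49/1.93) = +0.018 V.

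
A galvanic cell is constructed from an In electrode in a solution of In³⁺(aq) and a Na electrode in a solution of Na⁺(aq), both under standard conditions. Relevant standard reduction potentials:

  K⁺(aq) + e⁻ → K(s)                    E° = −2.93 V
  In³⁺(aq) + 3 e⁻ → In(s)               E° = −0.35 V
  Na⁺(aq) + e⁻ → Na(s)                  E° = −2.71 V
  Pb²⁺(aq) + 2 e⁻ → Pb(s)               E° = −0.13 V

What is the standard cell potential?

Of the two couples in this cell, the one with the more positive reduction potential is reduced at the cathode: here that is In³⁺/In (−0.35 V); Na⁺/Na (−2.71 V) is the anode.
E°cell = E°(cathode) − E°(anode) = −0.35 − (−2.71) = +2.36 V.

+2.36 V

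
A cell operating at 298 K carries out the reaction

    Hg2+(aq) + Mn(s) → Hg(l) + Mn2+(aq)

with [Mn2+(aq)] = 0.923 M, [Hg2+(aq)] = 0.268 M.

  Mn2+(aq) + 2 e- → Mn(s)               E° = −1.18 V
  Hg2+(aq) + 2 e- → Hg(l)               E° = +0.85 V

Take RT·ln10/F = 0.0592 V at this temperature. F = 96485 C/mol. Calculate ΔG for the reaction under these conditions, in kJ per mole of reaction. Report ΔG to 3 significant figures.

E°cell = +0.85 − (−1.18) = +2.03 V; the balanced reaction transfers n = 2 electrons.
Q = [Mn2+(aq)] / [Hg2+(aq)] = 3.44, so log Q = 0.537 and E = +2.03 − (0.0592/2)(0.537) = +2.0141 V.
Then ΔG = −nFE = −2 × 96485 × +2.0141 J/mol = −389 kJ/mol.

−389 kJ/mol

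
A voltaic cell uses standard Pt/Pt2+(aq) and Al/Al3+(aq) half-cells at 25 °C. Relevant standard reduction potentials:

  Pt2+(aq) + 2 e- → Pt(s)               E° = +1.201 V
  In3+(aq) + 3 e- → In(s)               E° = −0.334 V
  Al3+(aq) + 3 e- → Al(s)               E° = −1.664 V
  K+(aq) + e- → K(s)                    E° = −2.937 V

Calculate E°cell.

+2.865 V

Of the two couples in this cell, the one with the more positive reduction potential is reduced at the cathode: here that is Pt²⁺/Pt (+1.201 V); Al³⁺/Al (−1.664 V) is the anode.
E°cell = E°(cathode) − E°(anode) = +1.201 − (−1.664) = +2.865 V.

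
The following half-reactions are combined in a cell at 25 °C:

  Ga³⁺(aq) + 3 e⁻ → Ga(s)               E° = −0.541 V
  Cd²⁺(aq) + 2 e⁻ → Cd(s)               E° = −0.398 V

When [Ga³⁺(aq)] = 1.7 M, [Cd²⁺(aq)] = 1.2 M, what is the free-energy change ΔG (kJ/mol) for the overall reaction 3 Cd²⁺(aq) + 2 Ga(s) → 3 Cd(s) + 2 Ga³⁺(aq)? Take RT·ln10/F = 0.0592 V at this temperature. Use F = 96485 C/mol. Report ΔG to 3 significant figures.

The standard cell potential is −0.398 − (−0.541) = +0.143 V, with n = 6 electrons in the balanced equation.
Here Q = [Ga³⁺(aq)]^2 / [Cd²⁺(aq)]^3 = 1.67 (log Q = 0.223), giving E = +0.143 − (0.0592/6)·(0.223) = +0.1408 V.
ΔG = −nFE = −(6)(96485)(+0.1408) J/mol = −81.5 kJ/mol.

−81.5 kJ/mol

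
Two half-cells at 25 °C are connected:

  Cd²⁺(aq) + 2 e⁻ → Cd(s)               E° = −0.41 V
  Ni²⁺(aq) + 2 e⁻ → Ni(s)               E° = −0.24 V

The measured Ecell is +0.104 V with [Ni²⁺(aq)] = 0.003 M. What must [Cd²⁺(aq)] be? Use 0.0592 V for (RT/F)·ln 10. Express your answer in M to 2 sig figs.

The Ni²⁺/Ni couple has the larger reduction potential, so it is the cathode: E°cell = −0.24 − (−0.41) = +0.17 V and n = 2.
Rearranging E = E° − (0.0592/n)·log Q gives log Q = 2(+0.17 − (+0.104))/0.0592 = 2.230.
The balanced reaction is Ni²⁺(aq) + Cd(s) → Ni(s) + Cd²⁺(aq), so Q = [Cd²⁺(aq)] / [Ni²⁺(aq)].
Isolating [Cd²⁺(aq)] in Q = 10^{2.230} yields log [Cd²⁺(aq)] = −0.293, i.e. 0.51 M.

0.51 M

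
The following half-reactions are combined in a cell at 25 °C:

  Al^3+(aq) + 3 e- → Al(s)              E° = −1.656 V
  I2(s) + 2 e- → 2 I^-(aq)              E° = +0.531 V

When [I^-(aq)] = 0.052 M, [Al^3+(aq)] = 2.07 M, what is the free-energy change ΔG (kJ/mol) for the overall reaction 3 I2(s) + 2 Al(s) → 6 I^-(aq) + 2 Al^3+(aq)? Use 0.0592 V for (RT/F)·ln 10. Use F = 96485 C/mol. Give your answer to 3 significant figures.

The standard cell potential is +0.531 − (−1.656) = +2.187 V, with n = 6 electrons in the balanced equation.
Q = [I^-(aq)]^6·[Al^3+(aq)]^2 = 8.47×10^−8, so log Q = −7.072 and E = +2.187 − (0.0592/6)(−7.072) = +2.2568 V.
Then ΔG = −nFE = −6 × 96485 × +2.2568 J/mol = −1310 kJ/mol.

−1310 kJ/mol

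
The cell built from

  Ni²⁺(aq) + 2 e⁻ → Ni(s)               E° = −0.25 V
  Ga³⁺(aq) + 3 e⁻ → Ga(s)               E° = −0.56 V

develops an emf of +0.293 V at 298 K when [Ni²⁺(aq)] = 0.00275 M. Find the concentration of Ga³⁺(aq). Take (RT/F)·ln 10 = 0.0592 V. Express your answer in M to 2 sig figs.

With Ni²⁺/Ni at the cathode and Ga³⁺/Ga at the anode, E°cell = −0.25 − (−0.56) = +0.31 V (n = 6).
Since E = E° − (0.0592/n)·log Q, log Q = n(E° − E)/0.0592 = 1.723.
For 3 Ni²⁺(aq) + 2 Ga(s) → 3 Ni(s) + 2 Ga³⁺(aq), the reaction quotient is Q = [Ga³⁺(aq)]^2 / [Ni²⁺(aq)]^3.
Solving for the unknown gives log [Ga³⁺(aq)] = −2.980, so [Ga³⁺(aq)] ≈ 0.0010 M.

0.0010 M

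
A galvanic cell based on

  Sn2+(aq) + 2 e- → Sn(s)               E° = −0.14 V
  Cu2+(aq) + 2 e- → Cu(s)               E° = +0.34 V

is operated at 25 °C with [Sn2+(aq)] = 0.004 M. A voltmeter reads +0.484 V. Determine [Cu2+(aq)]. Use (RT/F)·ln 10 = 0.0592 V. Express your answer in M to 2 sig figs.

0.0055 M

Cu²⁺/Cu is the cathode (higher E°); E°cell = +0.34 − (−0.14) = +0.48 V with n = 2.
Since E = E° − (0.0592/n)·log Q, log Q = n(E° − E)/0.0592 = −0.135.
Balancing electrons gives Cu2+(aq) + Sn(s) → Cu(s) + Sn2+(aq); thus Q = [Sn2+(aq)] / [Cu2+(aq)].
Isolating [Cu2+(aq)] in Q = 10^{−0.135} yields log [Cu2+(aq)] = −2.263, i.e. 0.0055 M.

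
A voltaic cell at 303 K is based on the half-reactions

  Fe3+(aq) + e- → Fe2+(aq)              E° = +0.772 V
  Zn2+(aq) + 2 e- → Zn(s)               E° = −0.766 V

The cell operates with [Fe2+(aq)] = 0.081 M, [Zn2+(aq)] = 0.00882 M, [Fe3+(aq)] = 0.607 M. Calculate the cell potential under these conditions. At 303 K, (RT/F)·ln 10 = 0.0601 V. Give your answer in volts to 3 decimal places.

The Fe³⁺/Fe²⁺ couple has the more positive E°, so it is the cathode; Zn²⁺/Zn is the anode.
The standard potential is +0.772 − (−0.766) = +1.538 V and the balanced reaction transfers n = 2 electrons.
For the overall reaction 2 Fe3+(aq) + Zn(s) → 2 Fe2+(aq) + Zn2+(aq), Q = ([Fe2+(aq)]^2·[Zn2+(aq)]) / [Fe3+(aq)]^2 = 0.000157, giving log Q = −3.804.
E = E° − (0.0601/n)·log Q = +1.538 − (0.0601/2)(−3.804) = +1.652 V.

+1.652 V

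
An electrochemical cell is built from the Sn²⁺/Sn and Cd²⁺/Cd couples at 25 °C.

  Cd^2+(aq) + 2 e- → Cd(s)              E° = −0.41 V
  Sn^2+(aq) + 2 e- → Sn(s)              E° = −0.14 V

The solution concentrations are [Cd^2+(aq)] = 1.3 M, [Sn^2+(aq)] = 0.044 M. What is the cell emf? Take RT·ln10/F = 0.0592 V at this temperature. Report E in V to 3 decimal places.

Since E°(Sn²⁺/Sn) > E°(Cd²⁺/Cd), Sn²⁺/Sn serves as the cathode.
E°cell = E°cat − E°an = −0.14 − (−0.41) = +0.27 V; n = 2.
For the overall reaction Sn^2+(aq) + Cd(s) → Sn(s) + Cd^2+(aq), Q = [Cd^2+(aq)] / [Sn^2+(aq)] = 29.5, giving log Q = 1.470.
By the Nernst equation, E = +0.27 − (0.0592/2)·(1.470) = +0.226 V.

+0.226 V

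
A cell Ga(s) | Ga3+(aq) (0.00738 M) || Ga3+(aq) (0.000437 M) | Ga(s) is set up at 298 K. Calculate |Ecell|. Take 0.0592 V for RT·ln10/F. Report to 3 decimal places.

0.024 V

For a concentration cell E°cell = 0, since both electrodes use the same couple.
The compartment with the higher Ga3+(aq) concentration (0.00738 M) acts as the cathode; ions are reduced there and produced at the dilute (0.000437 M) anode.
With n = 3, Ecell = −(0.0592/3)·log([dilute]/[conc]) = −(0.0592/3)·log(0.000437/0.00738) = +0.024 V.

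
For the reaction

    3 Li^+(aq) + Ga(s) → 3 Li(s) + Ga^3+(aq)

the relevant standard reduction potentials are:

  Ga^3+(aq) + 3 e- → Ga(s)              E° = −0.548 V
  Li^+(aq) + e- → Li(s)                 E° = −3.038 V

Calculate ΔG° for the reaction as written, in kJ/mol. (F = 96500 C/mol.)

+721 kJ/mol

In the reaction as written Li^+(aq) is reduced, so the Li⁺/Li couple is the cathode and Ga³⁺/Ga is the anode.
E°cell = −3.038 − (−0.548) = −2.490 V; balancing electrons gives n = 3.
ΔG° = −nFE°cell = −(3)(96500)(−2.490) J/mol = +721 kJ/mol.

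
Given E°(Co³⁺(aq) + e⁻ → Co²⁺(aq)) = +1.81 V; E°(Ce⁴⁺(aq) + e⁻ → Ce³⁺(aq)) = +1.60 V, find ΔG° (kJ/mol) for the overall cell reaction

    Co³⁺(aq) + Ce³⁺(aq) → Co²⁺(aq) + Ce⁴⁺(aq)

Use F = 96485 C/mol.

In the reaction as written Co³⁺(aq) is reduced, so the Co³⁺/Co²⁺ couple is the cathode and Ce⁴⁺/Ce³⁺ is the anode.
E°cell = +1.81 − (+1.60) = +0.21 V; balancing electrons gives n = 1.
ΔG° = −nFE°cell = −(1)(96485)(+0.21) J/mol = −20.3 kJ/mol.

−20.3 kJ/mol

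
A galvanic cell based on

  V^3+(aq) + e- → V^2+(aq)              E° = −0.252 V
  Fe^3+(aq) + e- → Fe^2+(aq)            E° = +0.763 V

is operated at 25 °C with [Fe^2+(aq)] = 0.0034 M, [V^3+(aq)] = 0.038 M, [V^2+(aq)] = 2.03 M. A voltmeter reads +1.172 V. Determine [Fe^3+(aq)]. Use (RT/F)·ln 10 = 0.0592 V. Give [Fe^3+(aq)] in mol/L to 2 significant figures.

With Fe³⁺/Fe²⁺ at the cathode and V³⁺/V²⁺ at the anode, E°cell = +0.763 − (−0.252) = +1.015 V (n = 1).
From the Nernst equation, log Q = n(E° − E)/0.0592 = 1·(+1.015 − (+1.172))/0.0592 = −2.652.
For Fe^3+(aq) + V^2+(aq) → Fe^2+(aq) + V^3+(aq), the reaction quotient is Q = ([Fe^2+(aq)]·[V^3+(aq)]) / ([Fe^3+(aq)]·[V^2+(aq)]).
Solving for the unknown gives log [Fe^3+(aq)] = −1.544, so [Fe^3+(aq)] ≈ 0.029 M.

0.029 M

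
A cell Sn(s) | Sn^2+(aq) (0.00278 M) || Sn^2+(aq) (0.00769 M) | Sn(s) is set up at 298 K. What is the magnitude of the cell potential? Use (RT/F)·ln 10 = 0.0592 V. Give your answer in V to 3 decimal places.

0.013 V

For a concentration cell E°cell = 0, since both electrodes use the same couple.
The compartment with the higher Sn^2+(aq) concentration (0.00769 M) acts as the cathode; ions are reduced there and produced at the dilute (0.00278 M) anode.
With n = 2, Ecell = −(0.0592/2)·log([dilute]/[conc]) = −(0.0592/2)·log(0.00278/0.00769) = +0.013 V.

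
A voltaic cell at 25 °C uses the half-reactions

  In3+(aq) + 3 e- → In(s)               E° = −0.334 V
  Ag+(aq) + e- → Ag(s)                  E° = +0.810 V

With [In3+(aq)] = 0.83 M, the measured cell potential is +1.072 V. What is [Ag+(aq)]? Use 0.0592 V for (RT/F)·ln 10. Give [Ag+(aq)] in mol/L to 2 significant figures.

The Ag⁺/Ag couple has the larger reduction potential, so it is the cathode: E°cell = +0.810 − (−0.334) = +1.144 V and n = 3.
From the Nernst equation, log Q = n(E° − E)/0.0592 = 3·(+1.144 − (+1.072))/0.0592 = 3.649.
Balancing electrons gives 3 Ag+(aq) + In(s) → 3 Ag(s) + In3+(aq); thus Q = [In3+(aq)] / [Ag+(aq)]^3.
Isolating [Ag+(aq)] in Q = 10^{3.649} yields log [Ag+(aq)] = −1.243, i.e. 0.057 M.

0.057 M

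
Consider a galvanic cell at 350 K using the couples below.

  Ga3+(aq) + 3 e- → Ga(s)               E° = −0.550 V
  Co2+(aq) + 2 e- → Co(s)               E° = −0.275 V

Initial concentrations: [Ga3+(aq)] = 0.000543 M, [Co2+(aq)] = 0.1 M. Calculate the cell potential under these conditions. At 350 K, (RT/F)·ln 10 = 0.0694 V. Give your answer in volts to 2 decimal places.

+0.32 V

Since E°(Co²⁺/Co) > E°(Ga³⁺/Ga), Co²⁺/Co serves as the cathode.
E°cell = E°cat − E°an = −0.275 − (−0.550) = +0.275 V; n = 6.
The balanced reaction is 3 Co2+(aq) + 2 Ga(s) → 3 Co(s) + 2 Ga3+(aq), so Q = [Ga3+(aq)]^2 / [Co2+(aq)]^3 = 0.000295 and log Q = −3.530.
By the Nernst equation, E = +0.275 − (0.0694/6)·(−3.530) = +0.32 V.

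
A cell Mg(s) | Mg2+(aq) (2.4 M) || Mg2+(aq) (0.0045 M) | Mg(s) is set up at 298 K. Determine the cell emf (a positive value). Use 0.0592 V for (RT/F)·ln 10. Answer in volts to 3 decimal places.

For a concentration cell E°cell = 0, since both electrodes use the same couple.
The compartment with the higher Mg2+(aq) concentration (2.4 M) acts as the cathode; ions are reduced there and produced at the dilute (0.0045 M) anode.
With n = 2, Ecell = −(0.0592/2)·log([dilute]/[conc]) = −(0.0592/2)·log(0.0045/2.4) = +0.081 V.

0.081 V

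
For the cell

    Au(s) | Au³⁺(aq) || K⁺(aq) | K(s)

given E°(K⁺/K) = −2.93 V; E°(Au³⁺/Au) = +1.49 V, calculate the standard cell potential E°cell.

−4.42 V

By convention the left-hand electrode in cell notation is the anode (oxidation) and the right-hand electrode is the cathode (reduction).
E°cell = E°(right) − E°(left) = −2.93 − (+1.49) = −4.42 V.
The negative sign shows that, as written, the cell would require an external voltage to drive the reaction.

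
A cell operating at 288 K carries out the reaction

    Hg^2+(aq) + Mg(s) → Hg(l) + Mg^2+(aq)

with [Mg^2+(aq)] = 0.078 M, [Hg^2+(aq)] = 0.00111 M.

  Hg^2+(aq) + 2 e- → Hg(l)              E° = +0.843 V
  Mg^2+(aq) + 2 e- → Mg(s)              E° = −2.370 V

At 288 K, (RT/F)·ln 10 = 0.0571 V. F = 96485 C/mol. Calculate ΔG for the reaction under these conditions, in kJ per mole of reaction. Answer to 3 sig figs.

The standard cell potential is +0.843 − (−2.370) = +3.213 V, with n = 2 electrons in the balanced equation.
The reaction quotient is [Mg^2+(aq)] / [Hg^2+(aq)] = 70.3; by Nernst, E = +3.213 − (0.0571/2)(1.847) = +3.1603 V.
Finally ΔG = −nFE = −(2)(96485 C/mol)(+3.1603 V) = −610 kJ/mol.

−610 kJ/mol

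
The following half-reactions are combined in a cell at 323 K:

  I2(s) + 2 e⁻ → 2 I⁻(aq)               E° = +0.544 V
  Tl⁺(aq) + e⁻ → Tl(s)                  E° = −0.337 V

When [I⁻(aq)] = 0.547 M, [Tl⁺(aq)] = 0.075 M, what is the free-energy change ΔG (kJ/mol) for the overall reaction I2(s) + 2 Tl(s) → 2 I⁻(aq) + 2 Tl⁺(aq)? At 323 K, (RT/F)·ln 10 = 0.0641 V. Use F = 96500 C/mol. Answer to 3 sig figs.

With I₂/I⁻ reduced at the cathode, E°cell = +0.544 − (−0.337) = +0.881 V and n = 2.
The reaction quotient is [I⁻(aq)]^2·[Tl⁺(aq)]^2 = 0.00168; by Nernst, E = +0.881 − (0.0641/2)(−2.774) = +0.9699 V.
ΔG = −nFE = −(2)(96500)(+0.9699) J/mol = −187 kJ/mol.

−187 kJ/mol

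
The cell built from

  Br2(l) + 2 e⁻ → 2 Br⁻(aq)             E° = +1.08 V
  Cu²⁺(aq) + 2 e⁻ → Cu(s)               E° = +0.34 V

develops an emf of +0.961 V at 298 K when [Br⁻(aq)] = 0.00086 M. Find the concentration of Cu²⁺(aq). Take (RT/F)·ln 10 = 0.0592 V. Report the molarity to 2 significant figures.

The Br₂/Br⁻ couple has the larger reduction potential, so it is the cathode: E°cell = +1.08 − (+0.34) = +0.74 V and n = 2.
Since E = E° − (0.0592/n)·log Q, log Q = n(E° − E)/0.0592 = −7.466.
Balancing electrons gives Br2(l) + Cu(s) → 2 Br⁻(aq) + Cu²⁺(aq); thus Q = [Br⁻(aq)]^2·[Cu²⁺(aq)].
Substituting the known concentrations and solving, log [Cu²⁺(aq)] = −1.335 and [Cu²⁺(aq)] = 0.046 M.

0.046 M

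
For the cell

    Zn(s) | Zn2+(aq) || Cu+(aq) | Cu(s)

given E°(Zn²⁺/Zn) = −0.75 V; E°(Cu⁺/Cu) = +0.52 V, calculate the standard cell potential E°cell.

+1.27 V

By convention the left-hand electrode in cell notation is the anode (oxidation) and the right-hand electrode is the cathode (reduction).
E°cell = E°(right) − E°(left) = +0.52 − (−0.75) = +1.27 V.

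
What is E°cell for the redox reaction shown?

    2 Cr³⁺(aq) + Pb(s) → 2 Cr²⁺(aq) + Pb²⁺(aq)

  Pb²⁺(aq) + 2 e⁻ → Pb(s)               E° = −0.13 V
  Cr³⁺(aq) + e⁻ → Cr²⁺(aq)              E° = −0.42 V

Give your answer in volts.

Cr³⁺(aq) gains electrons, so the Cr³⁺/Cr²⁺ couple is the cathode; the Pb²⁺/Pb couple is the anode.
E°cell = E°(cathode) − E°(anode) = −0.42 − (−0.13) = −0.29 V.
The negative E°cell means the reaction is non-spontaneous in the direction written.

−0.29 V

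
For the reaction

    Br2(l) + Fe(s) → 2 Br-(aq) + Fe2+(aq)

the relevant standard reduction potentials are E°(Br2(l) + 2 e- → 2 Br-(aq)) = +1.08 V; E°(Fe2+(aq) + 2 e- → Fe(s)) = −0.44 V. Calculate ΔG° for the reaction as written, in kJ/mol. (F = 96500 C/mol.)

In the reaction as written Br2(l) is reduced, so the Br₂/Br⁻ couple is the cathode and Fe²⁺/Fe is the anode.
E°cell = +1.08 − (−0.44) = +1.52 V; balancing electrons gives n = 2.
ΔG° = −nFE°cell = −(2)(96500)(+1.52) J/mol = −293 kJ/mol.

−293 kJ/mol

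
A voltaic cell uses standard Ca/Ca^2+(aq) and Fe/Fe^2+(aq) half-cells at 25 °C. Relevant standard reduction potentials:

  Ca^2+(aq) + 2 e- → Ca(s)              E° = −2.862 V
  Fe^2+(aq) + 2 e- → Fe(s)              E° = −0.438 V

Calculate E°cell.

+2.424 V

Of the two couples in this cell, the one with the more positive reduction potential is reduced at the cathode: here that is Fe²⁺/Fe (−0.438 V); Ca²⁺/Ca (−2.862 V) is the anode.
E°cell = E°(cathode) − E°(anode) = −0.438 − (−2.862) = +2.424 V.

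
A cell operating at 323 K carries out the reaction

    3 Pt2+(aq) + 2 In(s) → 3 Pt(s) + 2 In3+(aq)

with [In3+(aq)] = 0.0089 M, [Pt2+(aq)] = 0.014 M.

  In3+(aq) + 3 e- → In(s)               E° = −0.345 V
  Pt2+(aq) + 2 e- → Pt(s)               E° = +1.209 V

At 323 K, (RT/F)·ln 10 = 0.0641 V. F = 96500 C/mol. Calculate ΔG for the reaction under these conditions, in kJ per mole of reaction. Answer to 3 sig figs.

−891 kJ/mol

The standard cell potential is +1.209 − (−0.345) = +1.554 V, with n = 6 electrons in the balanced equation.
Q = [In3+(aq)]^2 / [Pt2+(aq)]^3 = 28.9, so log Q = 1.460 and E = +1.554 − (0.0641/6)(1.460) = +1.5384 V.
Finally ΔG = −nFE = −(6)(96500 C/mol)(+1.5384 V) = −891 kJ/mol.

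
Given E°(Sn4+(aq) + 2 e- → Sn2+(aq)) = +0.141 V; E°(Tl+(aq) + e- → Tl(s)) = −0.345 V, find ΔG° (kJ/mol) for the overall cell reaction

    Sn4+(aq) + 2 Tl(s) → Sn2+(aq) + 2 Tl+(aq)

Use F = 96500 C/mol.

In the reaction as written Sn4+(aq) is reduced, so the Sn⁴⁺/Sn²⁺ couple is the cathode and Tl⁺/Tl is the anode.
E°cell = +0.141 − (−0.345) = +0.486 V; balancing electrons gives n = 2.
ΔG° = −nFE°cell = −(2)(96500)(+0.486) J/mol = −93.8 kJ/mol.

−93.8 kJ/mol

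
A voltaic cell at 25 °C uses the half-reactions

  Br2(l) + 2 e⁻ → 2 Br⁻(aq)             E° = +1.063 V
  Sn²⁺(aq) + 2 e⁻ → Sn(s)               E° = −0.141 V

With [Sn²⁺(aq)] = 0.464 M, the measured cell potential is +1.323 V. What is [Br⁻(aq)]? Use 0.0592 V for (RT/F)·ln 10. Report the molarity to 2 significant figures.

0.014 M

Br₂/Br⁻ is the cathode (higher E°); E°cell = +1.063 − (−0.141) = +1.204 V with n = 2.
Since E = E° − (0.0592/n)·log Q, log Q = n(E° − E)/0.0592 = −4.020.
The balanced reaction is Br2(l) + Sn(s) → 2 Br⁻(aq) + Sn²⁺(aq), so Q = [Br⁻(aq)]^2·[Sn²⁺(aq)].
Substituting the known concentrations and solving, log [Br⁻(aq)] = −1.843 and [Br⁻(aq)] = 0.014 M.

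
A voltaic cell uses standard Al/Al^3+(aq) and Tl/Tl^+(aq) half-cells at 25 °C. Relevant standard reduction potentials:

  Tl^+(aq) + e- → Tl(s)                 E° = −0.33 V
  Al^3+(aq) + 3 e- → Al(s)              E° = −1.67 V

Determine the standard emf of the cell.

Of the two couples in this cell, the one with the more positive reduction potential is reduced at the cathode: here that is Tl⁺/Tl (−0.33 V); Al³⁺/Al (−1.67 V) is the anode.
E°cell = E°(cathode) − E°(anode) = −0.33 − (−1.67) = +1.34 V.

+1.34 V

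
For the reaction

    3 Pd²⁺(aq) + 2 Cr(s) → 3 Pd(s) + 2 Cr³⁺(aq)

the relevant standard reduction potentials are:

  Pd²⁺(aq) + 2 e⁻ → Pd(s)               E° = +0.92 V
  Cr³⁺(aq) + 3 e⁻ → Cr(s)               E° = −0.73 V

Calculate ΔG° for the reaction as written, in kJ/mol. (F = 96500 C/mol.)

−955 kJ/mol

In the reaction as written Pd²⁺(aq) is reduced, so the Pd²⁺/Pd couple is the cathode and Cr³⁺/Cr is the anode.
E°cell = +0.92 − (−0.73) = +1.65 V; balancing electrons gives n = 6.
ΔG° = −nFE°cell = −(6)(96500)(+1.65) J/mol = −955 kJ/mol.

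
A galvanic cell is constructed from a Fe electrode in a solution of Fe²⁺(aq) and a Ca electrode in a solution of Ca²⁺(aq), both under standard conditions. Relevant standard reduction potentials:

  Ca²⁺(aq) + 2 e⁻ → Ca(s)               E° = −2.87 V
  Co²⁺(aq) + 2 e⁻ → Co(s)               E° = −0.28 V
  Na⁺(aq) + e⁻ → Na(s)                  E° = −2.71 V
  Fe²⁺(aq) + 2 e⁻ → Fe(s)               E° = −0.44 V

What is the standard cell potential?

The Fe²⁺/Fe couple has the higher E°, so Fe ion is reduced (cathode) and Ca is oxidized (anode).
E°cell = E°(cathode) − E°(anode) = −0.44 − (−2.87) = +2.43 V.

+2.43 V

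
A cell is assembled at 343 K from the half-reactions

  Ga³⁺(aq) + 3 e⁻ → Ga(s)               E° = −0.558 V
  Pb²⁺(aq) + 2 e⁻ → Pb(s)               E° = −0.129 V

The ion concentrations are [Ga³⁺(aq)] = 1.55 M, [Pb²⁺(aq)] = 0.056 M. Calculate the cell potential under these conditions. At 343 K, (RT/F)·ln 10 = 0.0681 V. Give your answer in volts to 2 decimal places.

+0.38 V

Since E°(Pb²⁺/Pb) > E°(Ga³⁺/Ga), Pb²⁺/Pb serves as the cathode.
E°cell = E°cat − E°an = −0.129 − (−0.558) = +0.429 V; n = 6.
The balanced reaction is 3 Pb²⁺(aq) + 2 Ga(s) → 3 Pb(s) + 2 Ga³⁺(aq), so Q = [Ga³⁺(aq)]^2 / [Pb²⁺(aq)]^3 = 1.37×10^4 and log Q = 4.136.
By the Nernst equation, E = +0.429 − (0.0681/6)·(4.136) = +0.38 V.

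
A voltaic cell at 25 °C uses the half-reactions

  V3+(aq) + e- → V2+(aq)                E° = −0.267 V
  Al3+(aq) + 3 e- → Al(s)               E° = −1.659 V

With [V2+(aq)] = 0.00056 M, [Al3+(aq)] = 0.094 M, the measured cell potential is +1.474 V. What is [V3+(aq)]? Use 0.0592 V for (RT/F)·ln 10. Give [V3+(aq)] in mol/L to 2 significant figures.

0.0062 M

V³⁺/V²⁺ is the cathode (higher E°); E°cell = −0.267 − (−1.659) = +1.392 V with n = 3.
From the Nernst equation, log Q = n(E° − E)/0.0592 = 3·(+1.392 − (+1.474))/0.0592 = −4.155.
The balanced reaction is 3 V3+(aq) + Al(s) → 3 V2+(aq) + Al3+(aq), so Q = ([V2+(aq)]^3·[Al3+(aq)]) / [V3+(aq)]^3.
Substituting the known concentrations and solving, log [V3+(aq)] = −2.209 and [V3+(aq)] = 0.0062 M.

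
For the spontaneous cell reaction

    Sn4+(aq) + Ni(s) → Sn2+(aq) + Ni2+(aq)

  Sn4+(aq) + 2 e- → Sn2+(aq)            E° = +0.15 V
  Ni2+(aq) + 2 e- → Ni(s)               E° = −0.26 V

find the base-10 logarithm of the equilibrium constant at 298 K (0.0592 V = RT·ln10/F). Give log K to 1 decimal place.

log K = 13.9

The Sn⁴⁺/Sn²⁺ couple is reduced (cathode); E°cell = +0.15 − (−0.26) = +0.41 V with n = 2.
At equilibrium E = 0, so log K = nE°cell / 0.0592 = (2)(+0.41) / 0.0592 = 13.9.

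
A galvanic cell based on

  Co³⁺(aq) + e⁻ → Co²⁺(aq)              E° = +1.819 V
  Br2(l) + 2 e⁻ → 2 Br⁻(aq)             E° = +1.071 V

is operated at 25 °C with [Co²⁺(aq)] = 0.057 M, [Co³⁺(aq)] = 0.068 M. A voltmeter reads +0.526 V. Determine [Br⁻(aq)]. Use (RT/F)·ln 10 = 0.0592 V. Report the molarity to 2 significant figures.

0.00015 M

The Co³⁺/Co²⁺ couple has the larger reduction potential, so it is the cathode: E°cell = +1.819 − (+1.071) = +0.748 V and n = 2.
Rearranging E = E° − (0.0592/n)·log Q gives log Q = 2(+0.748 − (+0.526))/0.0592 = 7.500.
The balanced reaction is 2 Co³⁺(aq) + 2 Br⁻(aq) → 2 Co²⁺(aq) + Br2(l), so Q = [Co²⁺(aq)]^2 / ([Co³⁺(aq)]^2·[Br⁻(aq)]^2).
Substituting the known concentrations and solving, log [Br⁻(aq)] = −3.827 and [Br⁻(aq)] = 0.00015 M.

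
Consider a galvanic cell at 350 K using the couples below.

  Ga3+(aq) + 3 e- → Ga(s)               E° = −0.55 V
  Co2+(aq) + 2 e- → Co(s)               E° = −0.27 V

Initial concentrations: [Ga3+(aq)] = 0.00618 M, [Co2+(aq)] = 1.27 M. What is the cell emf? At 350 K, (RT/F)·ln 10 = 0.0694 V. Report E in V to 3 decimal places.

+0.335 V

Co²⁺/Co is reduced (cathode, E° = −0.27 V) and Ga³⁺/Ga is oxidized (anode).
E°cell = E°cat − E°an = −0.27 − (−0.55) = +0.28 V; n = 6.
The balanced reaction is 3 Co2+(aq) + 2 Ga(s) → 3 Co(s) + 2 Ga3+(aq), so Q = [Ga3+(aq)]^2 / [Co2+(aq)]^3 = 1.86×10^−5 and log Q = −4.729.
By the Nernst equation, E = +0.28 − (0.0694/6)·(−4.729) = +0.335 V.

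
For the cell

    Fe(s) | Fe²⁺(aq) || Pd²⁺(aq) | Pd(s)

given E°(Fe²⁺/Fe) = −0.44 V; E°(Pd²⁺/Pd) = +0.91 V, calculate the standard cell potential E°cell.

By convention the left-hand electrode in cell notation is the anode (oxidation) and the right-hand electrode is the cathode (reduction).
E°cell = E°(right) − E°(left) = +0.91 − (−0.44) = +1.35 V.

+1.35 V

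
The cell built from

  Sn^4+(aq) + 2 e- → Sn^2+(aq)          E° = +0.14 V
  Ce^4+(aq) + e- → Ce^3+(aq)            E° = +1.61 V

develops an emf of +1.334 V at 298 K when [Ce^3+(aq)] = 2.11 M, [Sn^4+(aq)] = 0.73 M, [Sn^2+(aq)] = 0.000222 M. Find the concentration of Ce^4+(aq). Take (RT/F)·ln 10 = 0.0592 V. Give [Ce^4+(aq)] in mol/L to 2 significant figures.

Ce⁴⁺/Ce³⁺ is the cathode (higher E°); E°cell = +1.61 − (+0.14) = +1.47 V with n = 2.
Since E = E° − (0.0592/n)·log Q, log Q = n(E° − E)/0.0592 = 4.595.
Balancing electrons gives 2 Ce^4+(aq) + Sn^2+(aq) → 2 Ce^3+(aq) + Sn^4+(aq); thus Q = ([Ce^3+(aq)]^2·[Sn^4+(aq)]) / ([Ce^4+(aq)]^2·[Sn^2+(aq)]).
Solving for the unknown gives log [Ce^4+(aq)] = −0.215, so [Ce^4+(aq)] ≈ 0.61 M.

0.61 M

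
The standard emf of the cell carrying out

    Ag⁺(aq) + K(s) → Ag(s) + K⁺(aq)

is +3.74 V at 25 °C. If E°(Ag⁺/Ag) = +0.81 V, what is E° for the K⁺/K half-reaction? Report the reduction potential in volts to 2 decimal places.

In the reaction as written the Ag⁺/Ag couple is reduced (cathode) and K⁺/K is oxidized (anode), so E°cell = E°(Ag⁺/Ag) − E°(K⁺/K).
E°(K⁺/K) = E°(cathode) − E°cell = +0.81 − (+3.74) = −2.93 V.

−2.93 V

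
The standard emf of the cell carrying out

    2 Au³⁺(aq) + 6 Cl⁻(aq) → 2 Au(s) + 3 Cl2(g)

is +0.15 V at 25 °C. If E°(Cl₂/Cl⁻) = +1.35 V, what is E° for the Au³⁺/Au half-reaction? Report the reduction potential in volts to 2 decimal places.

In the reaction as written the Au³⁺/Au couple is reduced (cathode) and Cl₂/Cl⁻ is oxidized (anode), so E°cell = E°(Au³⁺/Au) − E°(Cl₂/Cl⁻).
E°(Au³⁺/Au) = E°cell + E°(anode) = +0.15 + (+1.35) = +1.50 V.

+1.50 V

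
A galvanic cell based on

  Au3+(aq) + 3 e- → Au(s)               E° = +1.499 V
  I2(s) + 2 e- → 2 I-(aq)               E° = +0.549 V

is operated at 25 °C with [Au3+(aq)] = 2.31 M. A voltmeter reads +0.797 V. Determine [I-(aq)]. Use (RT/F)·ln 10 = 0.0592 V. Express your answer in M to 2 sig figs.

Au³⁺/Au is the cathode (higher E°); E°cell = +1.499 − (+0.549) = +0.950 V with n = 6.
From the Nernst equation, log Q = n(E° − E)/0.0592 = 6·(+0.950 − (+0.797))/0.0592 = 15.507.
The balanced reaction is 2 Au3+(aq) + 6 I-(aq) → 2 Au(s) + 3 I2(s), so Q = 1 / ([Au3+(aq)]^2·[I-(aq)]^6).
Substituting the known concentrations and solving, log [I-(aq)] = −2.706 and [I-(aq)] = 0.0020 M.

0.0020 M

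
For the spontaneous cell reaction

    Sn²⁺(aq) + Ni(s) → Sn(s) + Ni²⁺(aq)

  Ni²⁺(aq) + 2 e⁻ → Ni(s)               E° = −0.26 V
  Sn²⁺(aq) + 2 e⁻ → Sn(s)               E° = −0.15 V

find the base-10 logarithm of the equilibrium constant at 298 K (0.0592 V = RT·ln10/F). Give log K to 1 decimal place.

The Sn²⁺/Sn couple is reduced (cathode); E°cell = −0.15 − (−0.26) = +0.11 V with n = 2.
At equilibrium E = 0, so log K = nE°cell / 0.0592 = (2)(+0.11) / 0.0592 = 3.7.

log K = 3.7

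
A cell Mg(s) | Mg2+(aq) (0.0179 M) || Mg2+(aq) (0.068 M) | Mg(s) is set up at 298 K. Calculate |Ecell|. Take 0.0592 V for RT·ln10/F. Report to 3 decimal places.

0.017 V

For a concentration cell E°cell = 0, since both electrodes use the same couple.
The compartment with the higher Mg2+(aq) concentration (0.068 M) acts as the cathode; ions are reduced there and produced at the dilute (0.0179 M) anode.
With n = 2, Ecell = −(0.0592/2)·log([dilute]/[conc]) = −(0.0592/2)·log(0.0179/0.068) = +0.017 V.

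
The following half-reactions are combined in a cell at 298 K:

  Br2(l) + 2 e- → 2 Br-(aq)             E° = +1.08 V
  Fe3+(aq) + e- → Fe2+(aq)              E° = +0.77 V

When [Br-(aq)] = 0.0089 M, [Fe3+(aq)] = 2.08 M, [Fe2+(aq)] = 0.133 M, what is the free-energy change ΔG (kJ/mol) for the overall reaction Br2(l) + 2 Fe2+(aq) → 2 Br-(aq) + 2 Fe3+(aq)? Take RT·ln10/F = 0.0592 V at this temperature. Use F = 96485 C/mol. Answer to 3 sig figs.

−69.6 kJ/mol

With Br₂/Br⁻ reduced at the cathode, E°cell = +1.08 − (+0.77) = +0.31 V and n = 2.
Here Q = ([Br-(aq)]^2·[Fe3+(aq)]^2) / [Fe2+(aq)]^2 = 0.0194 (log Q = −1.713), giving E = +0.31 − (0.0592/2)·(−1.713) = +0.3607 V.
Then ΔG = −nFE = −2 × 96485 × +0.3607 J/mol = −69.6 kJ/mol.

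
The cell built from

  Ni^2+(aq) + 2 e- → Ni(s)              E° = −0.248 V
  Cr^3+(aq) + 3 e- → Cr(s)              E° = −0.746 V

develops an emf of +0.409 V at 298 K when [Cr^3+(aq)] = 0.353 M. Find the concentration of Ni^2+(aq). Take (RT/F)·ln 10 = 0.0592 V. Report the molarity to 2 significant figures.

0.00049 M

With Ni²⁺/Ni at the cathode and Cr³⁺/Cr at the anode, E°cell = −0.248 − (−0.746) = +0.498 V (n = 6).
Since E = E° − (0.0592/n)·log Q, log Q = n(E° − E)/0.0592 = 9.020.
The balanced reaction is 3 Ni^2+(aq) + 2 Cr(s) → 3 Ni(s) + 2 Cr^3+(aq), so Q = [Cr^3+(aq)]^2 / [Ni^2+(aq)]^3.
Substituting the known concentrations and solving, log [Ni^2+(aq)] = −3.308 and [Ni^2+(aq)] = 0.00049 M.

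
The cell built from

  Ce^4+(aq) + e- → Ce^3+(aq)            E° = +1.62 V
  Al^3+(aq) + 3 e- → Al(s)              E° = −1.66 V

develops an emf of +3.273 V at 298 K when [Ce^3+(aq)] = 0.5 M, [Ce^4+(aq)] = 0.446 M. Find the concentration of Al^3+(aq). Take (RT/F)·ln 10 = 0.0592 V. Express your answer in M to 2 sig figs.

The Ce⁴⁺/Ce³⁺ couple has the larger reduction potential, so it is the cathode: E°cell = +1.62 − (−1.66) = +3.28 V and n = 3.
Rearranging E = E° − (0.0592/n)·log Q gives log Q = 3(+3.28 − (+3.273))/0.0592 = 0.355.
For 3 Ce^4+(aq) + Al(s) → 3 Ce^3+(aq) + Al^3+(aq), the reaction quotient is Q = ([Ce^3+(aq)]^3·[Al^3+(aq)]) / [Ce^4+(aq)]^3.
Isolating [Al^3+(aq)] in Q = 10^{0.355} yields log [Al^3+(aq)] = 0.206, i.e. 1.6 M.

1.6 M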